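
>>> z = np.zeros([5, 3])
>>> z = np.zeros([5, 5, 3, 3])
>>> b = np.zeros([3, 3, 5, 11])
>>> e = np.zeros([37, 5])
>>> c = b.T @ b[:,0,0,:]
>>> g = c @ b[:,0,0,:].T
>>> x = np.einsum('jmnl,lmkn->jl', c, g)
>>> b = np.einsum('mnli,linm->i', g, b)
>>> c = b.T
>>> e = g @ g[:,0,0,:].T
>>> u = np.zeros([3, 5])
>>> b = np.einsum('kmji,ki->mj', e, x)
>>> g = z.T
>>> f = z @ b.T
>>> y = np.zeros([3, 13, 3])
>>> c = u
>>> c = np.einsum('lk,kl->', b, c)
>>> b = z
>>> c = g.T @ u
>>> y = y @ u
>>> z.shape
(5, 5, 3, 3)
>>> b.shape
(5, 5, 3, 3)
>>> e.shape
(11, 5, 3, 11)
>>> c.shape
(5, 5, 3, 5)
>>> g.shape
(3, 3, 5, 5)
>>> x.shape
(11, 11)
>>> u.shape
(3, 5)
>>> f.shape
(5, 5, 3, 5)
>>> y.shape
(3, 13, 5)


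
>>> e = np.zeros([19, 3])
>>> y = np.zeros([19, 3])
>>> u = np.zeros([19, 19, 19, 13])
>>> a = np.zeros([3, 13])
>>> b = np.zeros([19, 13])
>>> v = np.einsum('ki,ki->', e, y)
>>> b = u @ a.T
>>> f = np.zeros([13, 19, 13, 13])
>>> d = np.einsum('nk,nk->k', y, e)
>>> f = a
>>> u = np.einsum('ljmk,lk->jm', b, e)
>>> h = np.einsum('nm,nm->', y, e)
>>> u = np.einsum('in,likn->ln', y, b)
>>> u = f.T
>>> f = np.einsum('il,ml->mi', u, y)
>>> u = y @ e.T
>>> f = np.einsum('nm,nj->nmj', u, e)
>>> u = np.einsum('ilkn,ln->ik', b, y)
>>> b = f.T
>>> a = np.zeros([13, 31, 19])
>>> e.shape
(19, 3)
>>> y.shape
(19, 3)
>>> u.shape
(19, 19)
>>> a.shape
(13, 31, 19)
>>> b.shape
(3, 19, 19)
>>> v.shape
()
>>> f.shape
(19, 19, 3)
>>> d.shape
(3,)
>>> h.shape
()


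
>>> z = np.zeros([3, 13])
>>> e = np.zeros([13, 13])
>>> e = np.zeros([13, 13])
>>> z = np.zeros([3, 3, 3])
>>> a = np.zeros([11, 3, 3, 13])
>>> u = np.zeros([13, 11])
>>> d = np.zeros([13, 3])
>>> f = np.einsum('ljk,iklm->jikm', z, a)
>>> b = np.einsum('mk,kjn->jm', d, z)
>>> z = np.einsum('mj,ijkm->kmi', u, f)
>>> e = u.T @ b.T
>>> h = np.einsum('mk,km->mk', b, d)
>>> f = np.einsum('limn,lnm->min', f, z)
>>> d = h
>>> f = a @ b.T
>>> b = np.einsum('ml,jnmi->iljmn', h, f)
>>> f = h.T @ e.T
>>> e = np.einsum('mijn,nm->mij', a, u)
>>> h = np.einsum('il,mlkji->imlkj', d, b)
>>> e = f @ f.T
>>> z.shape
(3, 13, 3)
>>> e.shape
(13, 13)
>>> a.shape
(11, 3, 3, 13)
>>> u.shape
(13, 11)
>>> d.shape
(3, 13)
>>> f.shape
(13, 11)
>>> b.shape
(3, 13, 11, 3, 3)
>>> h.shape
(3, 3, 13, 11, 3)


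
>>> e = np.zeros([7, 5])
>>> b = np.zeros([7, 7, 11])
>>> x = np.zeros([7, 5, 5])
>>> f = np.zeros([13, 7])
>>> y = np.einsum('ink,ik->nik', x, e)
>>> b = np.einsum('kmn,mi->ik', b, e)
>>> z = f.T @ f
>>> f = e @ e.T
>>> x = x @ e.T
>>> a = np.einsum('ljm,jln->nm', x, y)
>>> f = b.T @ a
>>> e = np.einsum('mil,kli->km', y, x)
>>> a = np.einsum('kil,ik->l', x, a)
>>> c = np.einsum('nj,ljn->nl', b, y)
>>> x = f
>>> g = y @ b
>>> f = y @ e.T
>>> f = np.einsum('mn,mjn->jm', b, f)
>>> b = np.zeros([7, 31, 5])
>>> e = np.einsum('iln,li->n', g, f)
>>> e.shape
(7,)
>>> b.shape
(7, 31, 5)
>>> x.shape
(7, 7)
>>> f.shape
(7, 5)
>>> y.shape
(5, 7, 5)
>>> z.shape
(7, 7)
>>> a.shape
(7,)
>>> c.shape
(5, 5)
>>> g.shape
(5, 7, 7)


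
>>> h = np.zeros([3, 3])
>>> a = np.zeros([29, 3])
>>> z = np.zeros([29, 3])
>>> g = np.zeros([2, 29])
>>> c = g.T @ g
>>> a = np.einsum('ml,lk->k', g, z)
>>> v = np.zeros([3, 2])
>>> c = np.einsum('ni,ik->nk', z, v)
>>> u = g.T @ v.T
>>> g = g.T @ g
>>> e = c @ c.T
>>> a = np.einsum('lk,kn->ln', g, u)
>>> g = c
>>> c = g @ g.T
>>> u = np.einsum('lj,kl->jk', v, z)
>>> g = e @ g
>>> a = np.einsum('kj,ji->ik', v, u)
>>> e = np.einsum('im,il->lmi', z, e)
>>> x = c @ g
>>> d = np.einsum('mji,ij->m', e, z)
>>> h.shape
(3, 3)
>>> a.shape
(29, 3)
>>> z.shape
(29, 3)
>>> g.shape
(29, 2)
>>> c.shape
(29, 29)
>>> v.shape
(3, 2)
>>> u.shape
(2, 29)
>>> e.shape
(29, 3, 29)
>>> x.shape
(29, 2)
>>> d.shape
(29,)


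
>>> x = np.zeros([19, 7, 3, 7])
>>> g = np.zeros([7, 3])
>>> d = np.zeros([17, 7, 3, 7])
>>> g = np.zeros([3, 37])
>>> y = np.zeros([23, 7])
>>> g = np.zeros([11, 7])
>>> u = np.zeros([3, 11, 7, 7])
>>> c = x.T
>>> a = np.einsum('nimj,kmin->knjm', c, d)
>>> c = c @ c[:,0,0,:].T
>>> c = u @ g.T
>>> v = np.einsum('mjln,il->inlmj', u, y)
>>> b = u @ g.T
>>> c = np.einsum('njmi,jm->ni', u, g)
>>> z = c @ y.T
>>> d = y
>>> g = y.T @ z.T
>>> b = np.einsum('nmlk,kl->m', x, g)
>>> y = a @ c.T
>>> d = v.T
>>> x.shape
(19, 7, 3, 7)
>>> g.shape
(7, 3)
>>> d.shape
(11, 3, 7, 7, 23)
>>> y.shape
(17, 7, 19, 3)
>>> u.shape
(3, 11, 7, 7)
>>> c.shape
(3, 7)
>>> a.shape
(17, 7, 19, 7)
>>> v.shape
(23, 7, 7, 3, 11)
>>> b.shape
(7,)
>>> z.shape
(3, 23)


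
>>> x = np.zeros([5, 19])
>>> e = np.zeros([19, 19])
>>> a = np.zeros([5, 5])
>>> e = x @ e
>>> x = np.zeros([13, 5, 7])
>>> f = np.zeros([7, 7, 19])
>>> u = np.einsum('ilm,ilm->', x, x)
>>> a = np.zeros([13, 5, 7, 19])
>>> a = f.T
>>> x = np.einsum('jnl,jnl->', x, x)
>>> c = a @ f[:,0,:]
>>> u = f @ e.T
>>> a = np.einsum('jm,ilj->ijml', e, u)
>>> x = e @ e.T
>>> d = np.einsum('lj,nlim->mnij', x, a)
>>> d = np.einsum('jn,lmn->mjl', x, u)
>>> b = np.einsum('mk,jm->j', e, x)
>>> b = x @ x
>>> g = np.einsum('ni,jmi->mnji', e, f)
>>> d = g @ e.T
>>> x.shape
(5, 5)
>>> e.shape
(5, 19)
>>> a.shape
(7, 5, 19, 7)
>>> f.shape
(7, 7, 19)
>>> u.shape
(7, 7, 5)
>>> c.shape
(19, 7, 19)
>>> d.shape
(7, 5, 7, 5)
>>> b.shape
(5, 5)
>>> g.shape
(7, 5, 7, 19)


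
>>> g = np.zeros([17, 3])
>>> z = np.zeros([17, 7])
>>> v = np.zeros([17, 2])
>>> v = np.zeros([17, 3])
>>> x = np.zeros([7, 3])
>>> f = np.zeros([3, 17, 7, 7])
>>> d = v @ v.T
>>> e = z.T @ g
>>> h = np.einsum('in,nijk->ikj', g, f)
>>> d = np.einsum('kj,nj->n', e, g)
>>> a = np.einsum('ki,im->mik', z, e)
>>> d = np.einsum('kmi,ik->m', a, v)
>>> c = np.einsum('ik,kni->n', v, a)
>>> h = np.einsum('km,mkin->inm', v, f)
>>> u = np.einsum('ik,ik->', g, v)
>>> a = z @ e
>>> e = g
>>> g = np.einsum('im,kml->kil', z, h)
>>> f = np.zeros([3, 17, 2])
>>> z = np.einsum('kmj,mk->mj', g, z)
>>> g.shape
(7, 17, 3)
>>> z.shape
(17, 3)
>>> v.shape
(17, 3)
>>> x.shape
(7, 3)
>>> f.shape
(3, 17, 2)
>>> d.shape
(7,)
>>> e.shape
(17, 3)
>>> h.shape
(7, 7, 3)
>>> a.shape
(17, 3)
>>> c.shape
(7,)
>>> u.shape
()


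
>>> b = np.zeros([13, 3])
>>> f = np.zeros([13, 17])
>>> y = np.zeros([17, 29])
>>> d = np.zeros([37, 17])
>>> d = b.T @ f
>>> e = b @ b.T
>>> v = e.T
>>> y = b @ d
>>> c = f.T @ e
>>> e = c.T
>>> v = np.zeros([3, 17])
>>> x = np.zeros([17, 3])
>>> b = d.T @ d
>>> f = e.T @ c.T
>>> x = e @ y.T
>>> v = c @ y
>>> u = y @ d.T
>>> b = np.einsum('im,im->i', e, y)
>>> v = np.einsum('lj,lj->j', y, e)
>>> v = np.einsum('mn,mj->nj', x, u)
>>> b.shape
(13,)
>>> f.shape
(17, 17)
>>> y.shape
(13, 17)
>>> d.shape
(3, 17)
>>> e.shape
(13, 17)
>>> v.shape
(13, 3)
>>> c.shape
(17, 13)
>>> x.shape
(13, 13)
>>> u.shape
(13, 3)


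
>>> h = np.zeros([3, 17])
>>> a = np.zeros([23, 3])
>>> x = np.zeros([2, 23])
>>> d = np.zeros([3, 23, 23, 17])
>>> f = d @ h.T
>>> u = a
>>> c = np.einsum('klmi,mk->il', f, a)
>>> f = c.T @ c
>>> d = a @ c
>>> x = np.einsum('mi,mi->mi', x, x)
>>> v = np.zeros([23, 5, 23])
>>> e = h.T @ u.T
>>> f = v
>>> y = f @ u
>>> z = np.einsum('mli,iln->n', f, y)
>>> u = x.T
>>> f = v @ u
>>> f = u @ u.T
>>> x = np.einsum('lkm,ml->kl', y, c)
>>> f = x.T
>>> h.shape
(3, 17)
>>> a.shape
(23, 3)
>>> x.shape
(5, 23)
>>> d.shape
(23, 23)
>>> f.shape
(23, 5)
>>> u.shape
(23, 2)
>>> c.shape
(3, 23)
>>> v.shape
(23, 5, 23)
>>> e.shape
(17, 23)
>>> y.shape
(23, 5, 3)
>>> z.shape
(3,)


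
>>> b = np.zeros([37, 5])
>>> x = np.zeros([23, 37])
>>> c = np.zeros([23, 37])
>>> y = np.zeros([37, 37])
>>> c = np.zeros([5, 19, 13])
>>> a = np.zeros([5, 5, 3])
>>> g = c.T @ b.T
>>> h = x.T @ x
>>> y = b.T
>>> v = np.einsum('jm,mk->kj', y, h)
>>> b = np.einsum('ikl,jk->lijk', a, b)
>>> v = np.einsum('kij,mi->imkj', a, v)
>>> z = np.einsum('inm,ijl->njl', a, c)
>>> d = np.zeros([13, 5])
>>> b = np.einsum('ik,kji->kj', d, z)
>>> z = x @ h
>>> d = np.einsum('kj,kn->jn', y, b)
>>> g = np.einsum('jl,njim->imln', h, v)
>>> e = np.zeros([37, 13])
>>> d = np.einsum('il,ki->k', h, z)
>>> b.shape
(5, 19)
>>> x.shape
(23, 37)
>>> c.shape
(5, 19, 13)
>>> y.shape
(5, 37)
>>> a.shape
(5, 5, 3)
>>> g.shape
(5, 3, 37, 5)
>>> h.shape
(37, 37)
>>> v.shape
(5, 37, 5, 3)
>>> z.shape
(23, 37)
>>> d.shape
(23,)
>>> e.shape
(37, 13)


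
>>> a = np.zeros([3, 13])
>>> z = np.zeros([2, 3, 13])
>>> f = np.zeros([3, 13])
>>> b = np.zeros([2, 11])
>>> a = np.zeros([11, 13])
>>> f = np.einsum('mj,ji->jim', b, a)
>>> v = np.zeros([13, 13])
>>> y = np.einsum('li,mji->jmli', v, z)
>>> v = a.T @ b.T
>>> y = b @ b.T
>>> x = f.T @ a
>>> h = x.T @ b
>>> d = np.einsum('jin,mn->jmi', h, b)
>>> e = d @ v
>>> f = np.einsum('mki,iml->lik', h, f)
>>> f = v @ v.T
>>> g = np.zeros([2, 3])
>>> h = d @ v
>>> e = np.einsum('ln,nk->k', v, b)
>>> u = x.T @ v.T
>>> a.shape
(11, 13)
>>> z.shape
(2, 3, 13)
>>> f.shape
(13, 13)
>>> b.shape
(2, 11)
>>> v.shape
(13, 2)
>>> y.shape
(2, 2)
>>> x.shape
(2, 13, 13)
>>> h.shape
(13, 2, 2)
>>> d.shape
(13, 2, 13)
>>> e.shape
(11,)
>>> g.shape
(2, 3)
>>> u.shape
(13, 13, 13)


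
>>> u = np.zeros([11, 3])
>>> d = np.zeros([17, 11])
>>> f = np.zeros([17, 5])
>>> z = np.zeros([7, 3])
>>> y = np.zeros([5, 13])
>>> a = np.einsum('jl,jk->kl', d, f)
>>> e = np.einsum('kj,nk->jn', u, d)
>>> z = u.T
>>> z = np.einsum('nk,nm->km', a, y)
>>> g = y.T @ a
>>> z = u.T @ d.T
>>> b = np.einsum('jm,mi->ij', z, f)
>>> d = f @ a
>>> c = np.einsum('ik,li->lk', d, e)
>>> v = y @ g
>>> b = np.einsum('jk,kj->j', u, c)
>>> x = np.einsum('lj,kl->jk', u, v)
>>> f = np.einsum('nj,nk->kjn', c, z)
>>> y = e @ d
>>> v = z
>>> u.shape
(11, 3)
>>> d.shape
(17, 11)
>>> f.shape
(17, 11, 3)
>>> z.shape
(3, 17)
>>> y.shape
(3, 11)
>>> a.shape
(5, 11)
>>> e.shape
(3, 17)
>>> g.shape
(13, 11)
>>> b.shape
(11,)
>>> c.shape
(3, 11)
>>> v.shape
(3, 17)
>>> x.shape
(3, 5)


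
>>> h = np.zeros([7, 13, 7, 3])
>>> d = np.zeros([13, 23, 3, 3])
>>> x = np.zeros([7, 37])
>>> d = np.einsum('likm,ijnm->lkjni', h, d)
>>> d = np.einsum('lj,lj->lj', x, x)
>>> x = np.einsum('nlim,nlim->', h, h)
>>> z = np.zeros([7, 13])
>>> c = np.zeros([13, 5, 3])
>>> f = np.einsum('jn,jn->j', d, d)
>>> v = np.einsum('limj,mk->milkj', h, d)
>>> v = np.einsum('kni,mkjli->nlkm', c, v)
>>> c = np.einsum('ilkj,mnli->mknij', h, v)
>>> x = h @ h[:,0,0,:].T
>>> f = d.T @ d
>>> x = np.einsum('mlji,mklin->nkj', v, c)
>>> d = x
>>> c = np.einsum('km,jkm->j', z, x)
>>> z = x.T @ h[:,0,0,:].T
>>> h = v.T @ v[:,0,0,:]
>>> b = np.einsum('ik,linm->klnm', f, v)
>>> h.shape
(7, 13, 37, 7)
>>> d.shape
(3, 7, 13)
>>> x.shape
(3, 7, 13)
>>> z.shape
(13, 7, 7)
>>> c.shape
(3,)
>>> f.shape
(37, 37)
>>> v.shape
(5, 37, 13, 7)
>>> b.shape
(37, 5, 13, 7)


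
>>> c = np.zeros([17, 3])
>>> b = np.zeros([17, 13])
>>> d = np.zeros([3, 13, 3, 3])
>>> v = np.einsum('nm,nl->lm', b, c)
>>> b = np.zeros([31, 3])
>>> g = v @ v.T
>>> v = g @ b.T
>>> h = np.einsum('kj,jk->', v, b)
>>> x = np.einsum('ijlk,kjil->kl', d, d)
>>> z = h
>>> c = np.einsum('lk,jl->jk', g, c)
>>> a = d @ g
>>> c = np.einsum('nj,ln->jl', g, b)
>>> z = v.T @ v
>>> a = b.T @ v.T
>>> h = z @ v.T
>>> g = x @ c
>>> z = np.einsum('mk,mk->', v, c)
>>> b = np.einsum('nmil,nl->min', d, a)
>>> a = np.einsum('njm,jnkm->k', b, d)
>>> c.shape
(3, 31)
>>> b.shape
(13, 3, 3)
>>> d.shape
(3, 13, 3, 3)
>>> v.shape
(3, 31)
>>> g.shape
(3, 31)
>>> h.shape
(31, 3)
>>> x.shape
(3, 3)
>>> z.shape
()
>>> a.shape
(3,)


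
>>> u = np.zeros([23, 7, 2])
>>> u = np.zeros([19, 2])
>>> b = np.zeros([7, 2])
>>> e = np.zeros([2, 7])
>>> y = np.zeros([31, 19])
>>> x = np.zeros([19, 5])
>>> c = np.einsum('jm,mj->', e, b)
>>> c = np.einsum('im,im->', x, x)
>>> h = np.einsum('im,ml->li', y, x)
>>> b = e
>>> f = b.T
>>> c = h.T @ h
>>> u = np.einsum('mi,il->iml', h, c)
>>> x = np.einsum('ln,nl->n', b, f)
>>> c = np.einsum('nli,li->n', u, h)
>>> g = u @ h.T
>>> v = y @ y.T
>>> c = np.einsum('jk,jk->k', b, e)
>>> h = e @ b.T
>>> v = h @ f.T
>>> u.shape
(31, 5, 31)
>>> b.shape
(2, 7)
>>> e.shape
(2, 7)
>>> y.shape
(31, 19)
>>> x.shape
(7,)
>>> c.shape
(7,)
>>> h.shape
(2, 2)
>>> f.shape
(7, 2)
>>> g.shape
(31, 5, 5)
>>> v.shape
(2, 7)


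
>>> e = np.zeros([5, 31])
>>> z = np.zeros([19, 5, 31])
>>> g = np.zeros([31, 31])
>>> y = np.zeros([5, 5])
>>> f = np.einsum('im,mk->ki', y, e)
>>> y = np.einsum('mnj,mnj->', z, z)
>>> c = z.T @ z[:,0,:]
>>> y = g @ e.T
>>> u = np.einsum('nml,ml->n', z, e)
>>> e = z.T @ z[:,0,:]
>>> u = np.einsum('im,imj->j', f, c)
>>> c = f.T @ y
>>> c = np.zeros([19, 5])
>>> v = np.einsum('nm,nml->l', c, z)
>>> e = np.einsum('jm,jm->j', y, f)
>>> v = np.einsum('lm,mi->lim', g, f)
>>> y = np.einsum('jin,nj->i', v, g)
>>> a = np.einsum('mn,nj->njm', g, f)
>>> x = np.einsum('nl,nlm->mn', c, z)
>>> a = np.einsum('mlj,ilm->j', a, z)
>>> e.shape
(31,)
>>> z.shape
(19, 5, 31)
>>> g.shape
(31, 31)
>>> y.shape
(5,)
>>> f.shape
(31, 5)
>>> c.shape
(19, 5)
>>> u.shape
(31,)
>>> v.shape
(31, 5, 31)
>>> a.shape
(31,)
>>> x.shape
(31, 19)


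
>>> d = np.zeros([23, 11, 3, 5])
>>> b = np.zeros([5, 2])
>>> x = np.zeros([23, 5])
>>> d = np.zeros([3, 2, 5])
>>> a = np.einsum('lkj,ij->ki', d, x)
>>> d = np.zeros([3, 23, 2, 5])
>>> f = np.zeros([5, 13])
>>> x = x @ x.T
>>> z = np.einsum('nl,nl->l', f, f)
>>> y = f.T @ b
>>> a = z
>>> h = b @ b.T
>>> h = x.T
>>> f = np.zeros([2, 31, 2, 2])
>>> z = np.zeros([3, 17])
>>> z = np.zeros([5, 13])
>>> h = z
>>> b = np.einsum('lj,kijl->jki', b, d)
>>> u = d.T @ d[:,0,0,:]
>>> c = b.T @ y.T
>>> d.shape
(3, 23, 2, 5)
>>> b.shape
(2, 3, 23)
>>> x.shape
(23, 23)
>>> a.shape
(13,)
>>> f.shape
(2, 31, 2, 2)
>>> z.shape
(5, 13)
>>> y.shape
(13, 2)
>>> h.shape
(5, 13)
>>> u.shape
(5, 2, 23, 5)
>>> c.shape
(23, 3, 13)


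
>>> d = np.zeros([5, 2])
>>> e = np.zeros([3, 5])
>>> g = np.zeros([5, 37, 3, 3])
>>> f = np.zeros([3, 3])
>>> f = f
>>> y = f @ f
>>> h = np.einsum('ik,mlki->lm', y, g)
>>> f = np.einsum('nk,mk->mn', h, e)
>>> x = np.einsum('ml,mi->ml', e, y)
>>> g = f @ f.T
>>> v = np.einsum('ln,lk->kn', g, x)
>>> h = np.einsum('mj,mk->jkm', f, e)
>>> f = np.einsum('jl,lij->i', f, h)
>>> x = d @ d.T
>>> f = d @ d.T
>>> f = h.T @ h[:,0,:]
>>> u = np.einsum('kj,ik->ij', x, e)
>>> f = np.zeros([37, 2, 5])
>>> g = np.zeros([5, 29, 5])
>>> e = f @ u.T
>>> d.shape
(5, 2)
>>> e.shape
(37, 2, 3)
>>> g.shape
(5, 29, 5)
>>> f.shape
(37, 2, 5)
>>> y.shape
(3, 3)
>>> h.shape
(37, 5, 3)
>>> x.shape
(5, 5)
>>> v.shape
(5, 3)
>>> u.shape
(3, 5)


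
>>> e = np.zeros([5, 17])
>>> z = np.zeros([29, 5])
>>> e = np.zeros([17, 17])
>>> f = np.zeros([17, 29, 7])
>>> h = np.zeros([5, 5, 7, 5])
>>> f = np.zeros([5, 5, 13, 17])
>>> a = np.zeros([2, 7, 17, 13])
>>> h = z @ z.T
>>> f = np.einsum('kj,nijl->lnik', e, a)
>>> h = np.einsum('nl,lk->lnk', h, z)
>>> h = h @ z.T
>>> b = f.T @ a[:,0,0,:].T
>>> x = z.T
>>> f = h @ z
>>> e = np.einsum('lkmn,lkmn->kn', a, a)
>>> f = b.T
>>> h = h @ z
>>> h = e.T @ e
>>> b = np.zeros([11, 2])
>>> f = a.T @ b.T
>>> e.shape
(7, 13)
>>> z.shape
(29, 5)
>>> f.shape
(13, 17, 7, 11)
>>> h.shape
(13, 13)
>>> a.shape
(2, 7, 17, 13)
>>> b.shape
(11, 2)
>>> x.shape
(5, 29)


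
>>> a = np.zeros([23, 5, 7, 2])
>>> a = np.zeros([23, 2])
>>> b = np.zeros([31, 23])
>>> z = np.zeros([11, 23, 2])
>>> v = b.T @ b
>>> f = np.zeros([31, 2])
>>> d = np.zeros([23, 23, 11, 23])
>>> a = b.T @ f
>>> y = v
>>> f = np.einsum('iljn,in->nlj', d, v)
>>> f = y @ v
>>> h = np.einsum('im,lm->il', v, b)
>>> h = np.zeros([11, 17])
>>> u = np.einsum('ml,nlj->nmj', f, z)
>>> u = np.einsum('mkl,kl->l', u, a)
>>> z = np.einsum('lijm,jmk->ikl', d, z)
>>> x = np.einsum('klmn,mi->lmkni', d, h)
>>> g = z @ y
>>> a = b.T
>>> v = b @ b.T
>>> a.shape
(23, 31)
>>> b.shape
(31, 23)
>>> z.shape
(23, 2, 23)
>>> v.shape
(31, 31)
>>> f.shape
(23, 23)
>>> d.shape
(23, 23, 11, 23)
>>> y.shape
(23, 23)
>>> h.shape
(11, 17)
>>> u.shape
(2,)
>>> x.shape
(23, 11, 23, 23, 17)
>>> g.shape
(23, 2, 23)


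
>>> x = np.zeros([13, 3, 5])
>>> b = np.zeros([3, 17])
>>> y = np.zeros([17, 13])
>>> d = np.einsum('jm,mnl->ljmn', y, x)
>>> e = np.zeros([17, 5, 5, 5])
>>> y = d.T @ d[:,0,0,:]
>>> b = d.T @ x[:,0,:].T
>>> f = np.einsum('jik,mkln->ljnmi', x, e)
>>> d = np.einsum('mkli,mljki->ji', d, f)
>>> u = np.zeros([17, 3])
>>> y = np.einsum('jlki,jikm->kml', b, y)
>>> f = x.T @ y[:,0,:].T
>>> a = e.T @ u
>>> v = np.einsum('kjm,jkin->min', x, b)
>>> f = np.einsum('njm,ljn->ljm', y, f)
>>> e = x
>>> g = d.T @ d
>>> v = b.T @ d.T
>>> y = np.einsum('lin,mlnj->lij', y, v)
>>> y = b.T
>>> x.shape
(13, 3, 5)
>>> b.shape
(3, 13, 17, 13)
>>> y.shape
(13, 17, 13, 3)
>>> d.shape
(5, 3)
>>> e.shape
(13, 3, 5)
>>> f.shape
(5, 3, 13)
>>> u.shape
(17, 3)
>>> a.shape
(5, 5, 5, 3)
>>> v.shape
(13, 17, 13, 5)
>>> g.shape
(3, 3)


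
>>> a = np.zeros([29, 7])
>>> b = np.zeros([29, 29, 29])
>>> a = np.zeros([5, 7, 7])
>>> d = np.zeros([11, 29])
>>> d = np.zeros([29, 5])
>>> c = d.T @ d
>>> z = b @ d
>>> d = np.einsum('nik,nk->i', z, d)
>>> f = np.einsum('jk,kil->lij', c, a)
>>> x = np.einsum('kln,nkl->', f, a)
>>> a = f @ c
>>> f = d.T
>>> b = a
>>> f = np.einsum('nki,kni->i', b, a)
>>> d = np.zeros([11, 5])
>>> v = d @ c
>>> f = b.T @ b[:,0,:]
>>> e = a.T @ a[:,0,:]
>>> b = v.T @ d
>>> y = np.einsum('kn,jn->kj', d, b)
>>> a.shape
(7, 7, 5)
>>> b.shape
(5, 5)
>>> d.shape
(11, 5)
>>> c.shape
(5, 5)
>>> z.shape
(29, 29, 5)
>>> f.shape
(5, 7, 5)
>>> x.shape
()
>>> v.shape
(11, 5)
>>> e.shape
(5, 7, 5)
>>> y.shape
(11, 5)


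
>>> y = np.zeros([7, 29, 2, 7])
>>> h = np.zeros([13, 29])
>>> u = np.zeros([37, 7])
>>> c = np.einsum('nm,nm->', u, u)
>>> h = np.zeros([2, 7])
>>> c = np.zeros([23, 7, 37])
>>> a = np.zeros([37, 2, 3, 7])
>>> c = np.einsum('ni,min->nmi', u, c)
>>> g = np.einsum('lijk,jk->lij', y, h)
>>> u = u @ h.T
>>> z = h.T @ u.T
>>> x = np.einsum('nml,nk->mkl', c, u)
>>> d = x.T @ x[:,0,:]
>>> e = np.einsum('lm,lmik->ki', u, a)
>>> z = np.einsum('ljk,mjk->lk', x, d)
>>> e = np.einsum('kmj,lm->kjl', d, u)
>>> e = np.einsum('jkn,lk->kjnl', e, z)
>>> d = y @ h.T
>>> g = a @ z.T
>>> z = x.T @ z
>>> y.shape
(7, 29, 2, 7)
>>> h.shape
(2, 7)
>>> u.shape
(37, 2)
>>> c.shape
(37, 23, 7)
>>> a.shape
(37, 2, 3, 7)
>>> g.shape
(37, 2, 3, 23)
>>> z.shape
(7, 2, 7)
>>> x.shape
(23, 2, 7)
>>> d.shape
(7, 29, 2, 2)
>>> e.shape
(7, 7, 37, 23)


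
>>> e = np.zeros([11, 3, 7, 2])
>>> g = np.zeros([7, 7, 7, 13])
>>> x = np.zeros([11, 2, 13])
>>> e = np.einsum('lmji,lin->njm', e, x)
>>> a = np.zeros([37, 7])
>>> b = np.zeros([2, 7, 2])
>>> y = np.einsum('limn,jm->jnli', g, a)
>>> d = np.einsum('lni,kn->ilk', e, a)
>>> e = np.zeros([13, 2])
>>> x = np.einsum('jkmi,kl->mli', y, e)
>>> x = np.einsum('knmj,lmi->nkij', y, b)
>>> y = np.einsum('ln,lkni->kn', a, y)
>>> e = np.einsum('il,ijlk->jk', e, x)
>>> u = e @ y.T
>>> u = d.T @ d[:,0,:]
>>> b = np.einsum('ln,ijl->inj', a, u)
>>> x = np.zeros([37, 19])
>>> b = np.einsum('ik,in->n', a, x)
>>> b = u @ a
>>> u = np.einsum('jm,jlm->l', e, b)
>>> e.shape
(37, 7)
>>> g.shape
(7, 7, 7, 13)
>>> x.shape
(37, 19)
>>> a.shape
(37, 7)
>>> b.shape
(37, 13, 7)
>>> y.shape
(13, 7)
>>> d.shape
(3, 13, 37)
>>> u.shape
(13,)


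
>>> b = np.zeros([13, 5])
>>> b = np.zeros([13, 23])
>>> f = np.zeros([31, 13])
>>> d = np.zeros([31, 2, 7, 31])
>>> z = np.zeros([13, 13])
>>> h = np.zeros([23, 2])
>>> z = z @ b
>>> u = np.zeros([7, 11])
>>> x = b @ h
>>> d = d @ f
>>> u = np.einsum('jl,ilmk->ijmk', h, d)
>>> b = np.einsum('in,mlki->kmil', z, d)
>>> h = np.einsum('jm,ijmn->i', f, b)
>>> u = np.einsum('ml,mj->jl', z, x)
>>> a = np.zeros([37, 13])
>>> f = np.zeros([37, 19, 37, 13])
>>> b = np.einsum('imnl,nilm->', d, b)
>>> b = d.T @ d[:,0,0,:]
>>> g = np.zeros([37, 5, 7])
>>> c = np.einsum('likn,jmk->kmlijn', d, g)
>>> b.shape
(13, 7, 2, 13)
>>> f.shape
(37, 19, 37, 13)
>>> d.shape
(31, 2, 7, 13)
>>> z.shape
(13, 23)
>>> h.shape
(7,)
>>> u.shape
(2, 23)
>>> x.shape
(13, 2)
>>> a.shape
(37, 13)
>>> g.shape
(37, 5, 7)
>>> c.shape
(7, 5, 31, 2, 37, 13)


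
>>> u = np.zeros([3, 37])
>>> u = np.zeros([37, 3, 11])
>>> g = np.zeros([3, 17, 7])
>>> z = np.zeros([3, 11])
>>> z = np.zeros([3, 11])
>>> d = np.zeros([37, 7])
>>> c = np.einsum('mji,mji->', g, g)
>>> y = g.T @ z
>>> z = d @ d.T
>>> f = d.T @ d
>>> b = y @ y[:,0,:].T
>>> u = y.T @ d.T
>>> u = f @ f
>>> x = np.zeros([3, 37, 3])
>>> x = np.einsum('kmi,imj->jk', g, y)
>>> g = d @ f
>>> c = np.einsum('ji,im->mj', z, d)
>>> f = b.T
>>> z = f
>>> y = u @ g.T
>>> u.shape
(7, 7)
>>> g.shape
(37, 7)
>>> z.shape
(7, 17, 7)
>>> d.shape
(37, 7)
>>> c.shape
(7, 37)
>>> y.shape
(7, 37)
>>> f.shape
(7, 17, 7)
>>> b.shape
(7, 17, 7)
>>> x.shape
(11, 3)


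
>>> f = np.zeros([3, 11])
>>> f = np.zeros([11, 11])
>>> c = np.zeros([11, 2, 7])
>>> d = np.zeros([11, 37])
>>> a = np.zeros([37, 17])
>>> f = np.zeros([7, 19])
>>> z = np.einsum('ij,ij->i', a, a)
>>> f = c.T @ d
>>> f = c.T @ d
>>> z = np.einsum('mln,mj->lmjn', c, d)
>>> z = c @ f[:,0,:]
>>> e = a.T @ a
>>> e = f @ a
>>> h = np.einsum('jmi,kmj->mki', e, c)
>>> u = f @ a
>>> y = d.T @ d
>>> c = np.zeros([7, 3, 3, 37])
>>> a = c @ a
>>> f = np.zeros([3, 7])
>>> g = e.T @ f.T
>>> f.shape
(3, 7)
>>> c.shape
(7, 3, 3, 37)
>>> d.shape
(11, 37)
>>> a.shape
(7, 3, 3, 17)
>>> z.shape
(11, 2, 37)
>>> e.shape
(7, 2, 17)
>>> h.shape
(2, 11, 17)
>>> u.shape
(7, 2, 17)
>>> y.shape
(37, 37)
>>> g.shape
(17, 2, 3)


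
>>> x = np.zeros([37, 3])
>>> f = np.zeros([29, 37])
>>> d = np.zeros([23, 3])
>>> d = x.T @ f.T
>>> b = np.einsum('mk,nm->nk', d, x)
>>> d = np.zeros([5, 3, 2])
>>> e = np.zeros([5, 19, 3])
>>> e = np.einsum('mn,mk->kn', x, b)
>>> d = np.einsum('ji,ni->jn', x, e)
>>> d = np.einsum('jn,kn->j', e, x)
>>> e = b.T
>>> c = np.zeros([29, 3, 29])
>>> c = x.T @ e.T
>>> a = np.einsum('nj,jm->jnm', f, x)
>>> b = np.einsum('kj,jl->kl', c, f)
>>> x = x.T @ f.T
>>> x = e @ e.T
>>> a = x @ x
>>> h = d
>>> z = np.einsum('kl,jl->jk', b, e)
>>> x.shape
(29, 29)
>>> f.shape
(29, 37)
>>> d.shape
(29,)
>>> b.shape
(3, 37)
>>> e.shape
(29, 37)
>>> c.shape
(3, 29)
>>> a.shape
(29, 29)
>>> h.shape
(29,)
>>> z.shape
(29, 3)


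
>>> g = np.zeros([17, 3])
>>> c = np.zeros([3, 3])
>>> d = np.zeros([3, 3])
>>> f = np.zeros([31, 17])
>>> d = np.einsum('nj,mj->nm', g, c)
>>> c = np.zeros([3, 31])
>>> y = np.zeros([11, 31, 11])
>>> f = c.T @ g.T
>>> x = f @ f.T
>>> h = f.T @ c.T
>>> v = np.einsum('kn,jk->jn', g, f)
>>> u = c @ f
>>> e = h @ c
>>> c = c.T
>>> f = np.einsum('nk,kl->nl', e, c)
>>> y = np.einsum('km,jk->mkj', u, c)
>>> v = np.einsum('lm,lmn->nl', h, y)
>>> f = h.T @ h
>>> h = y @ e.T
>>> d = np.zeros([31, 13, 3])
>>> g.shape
(17, 3)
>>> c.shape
(31, 3)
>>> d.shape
(31, 13, 3)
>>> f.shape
(3, 3)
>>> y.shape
(17, 3, 31)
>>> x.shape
(31, 31)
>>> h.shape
(17, 3, 17)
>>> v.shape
(31, 17)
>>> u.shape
(3, 17)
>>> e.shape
(17, 31)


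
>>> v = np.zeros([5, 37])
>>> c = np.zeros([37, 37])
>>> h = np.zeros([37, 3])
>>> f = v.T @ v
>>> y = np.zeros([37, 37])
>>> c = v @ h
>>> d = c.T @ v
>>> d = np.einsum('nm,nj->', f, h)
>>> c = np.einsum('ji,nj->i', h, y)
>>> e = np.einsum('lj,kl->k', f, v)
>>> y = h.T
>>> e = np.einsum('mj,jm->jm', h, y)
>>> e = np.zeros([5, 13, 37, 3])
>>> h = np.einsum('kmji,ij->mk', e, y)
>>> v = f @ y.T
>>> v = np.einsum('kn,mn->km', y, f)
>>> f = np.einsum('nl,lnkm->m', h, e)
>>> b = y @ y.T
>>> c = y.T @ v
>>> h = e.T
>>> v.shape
(3, 37)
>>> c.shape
(37, 37)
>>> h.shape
(3, 37, 13, 5)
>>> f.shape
(3,)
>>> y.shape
(3, 37)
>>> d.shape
()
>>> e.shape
(5, 13, 37, 3)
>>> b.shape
(3, 3)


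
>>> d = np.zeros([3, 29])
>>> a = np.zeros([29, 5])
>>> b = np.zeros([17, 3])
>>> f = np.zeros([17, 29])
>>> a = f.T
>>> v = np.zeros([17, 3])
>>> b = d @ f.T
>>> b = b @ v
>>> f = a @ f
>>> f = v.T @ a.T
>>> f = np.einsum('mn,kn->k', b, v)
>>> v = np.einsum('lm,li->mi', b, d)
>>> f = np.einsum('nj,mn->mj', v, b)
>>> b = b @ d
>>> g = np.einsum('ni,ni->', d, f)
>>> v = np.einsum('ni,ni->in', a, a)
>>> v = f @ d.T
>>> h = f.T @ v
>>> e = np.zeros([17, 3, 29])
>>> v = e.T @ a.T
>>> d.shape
(3, 29)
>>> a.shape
(29, 17)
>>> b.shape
(3, 29)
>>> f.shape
(3, 29)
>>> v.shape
(29, 3, 29)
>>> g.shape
()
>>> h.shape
(29, 3)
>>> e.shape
(17, 3, 29)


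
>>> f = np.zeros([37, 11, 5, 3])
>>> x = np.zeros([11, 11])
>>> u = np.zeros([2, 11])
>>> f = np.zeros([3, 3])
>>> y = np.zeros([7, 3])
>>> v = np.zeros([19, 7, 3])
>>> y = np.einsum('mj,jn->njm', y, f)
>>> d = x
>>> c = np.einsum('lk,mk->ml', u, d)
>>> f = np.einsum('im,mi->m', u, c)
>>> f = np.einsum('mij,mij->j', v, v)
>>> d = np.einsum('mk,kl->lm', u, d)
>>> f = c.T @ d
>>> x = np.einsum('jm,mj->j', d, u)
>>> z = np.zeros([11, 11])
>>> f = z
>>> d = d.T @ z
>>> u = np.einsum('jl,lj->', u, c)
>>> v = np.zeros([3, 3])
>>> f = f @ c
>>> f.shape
(11, 2)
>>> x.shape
(11,)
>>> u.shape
()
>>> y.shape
(3, 3, 7)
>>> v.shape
(3, 3)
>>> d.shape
(2, 11)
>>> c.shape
(11, 2)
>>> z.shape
(11, 11)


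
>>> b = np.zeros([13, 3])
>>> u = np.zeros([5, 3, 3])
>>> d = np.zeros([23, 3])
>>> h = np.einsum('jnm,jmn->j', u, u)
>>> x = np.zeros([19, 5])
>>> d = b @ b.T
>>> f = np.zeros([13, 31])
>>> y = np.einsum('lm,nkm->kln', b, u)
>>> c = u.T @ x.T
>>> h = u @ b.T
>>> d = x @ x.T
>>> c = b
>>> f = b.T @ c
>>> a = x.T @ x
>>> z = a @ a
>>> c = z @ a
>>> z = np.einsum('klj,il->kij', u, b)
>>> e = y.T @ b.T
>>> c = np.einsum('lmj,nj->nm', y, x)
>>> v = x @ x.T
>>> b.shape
(13, 3)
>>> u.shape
(5, 3, 3)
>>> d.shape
(19, 19)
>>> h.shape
(5, 3, 13)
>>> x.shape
(19, 5)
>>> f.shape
(3, 3)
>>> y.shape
(3, 13, 5)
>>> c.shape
(19, 13)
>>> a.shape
(5, 5)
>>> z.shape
(5, 13, 3)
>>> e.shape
(5, 13, 13)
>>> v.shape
(19, 19)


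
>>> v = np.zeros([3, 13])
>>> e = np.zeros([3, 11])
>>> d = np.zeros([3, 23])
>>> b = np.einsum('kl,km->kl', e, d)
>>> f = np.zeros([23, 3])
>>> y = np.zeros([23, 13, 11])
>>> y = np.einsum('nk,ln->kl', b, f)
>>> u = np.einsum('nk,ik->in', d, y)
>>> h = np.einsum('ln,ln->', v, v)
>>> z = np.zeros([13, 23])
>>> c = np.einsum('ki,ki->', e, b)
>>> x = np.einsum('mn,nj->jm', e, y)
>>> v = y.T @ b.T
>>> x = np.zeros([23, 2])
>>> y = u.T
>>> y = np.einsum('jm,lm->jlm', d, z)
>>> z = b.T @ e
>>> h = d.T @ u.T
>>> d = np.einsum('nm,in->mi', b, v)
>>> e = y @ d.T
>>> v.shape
(23, 3)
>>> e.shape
(3, 13, 11)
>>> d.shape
(11, 23)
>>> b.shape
(3, 11)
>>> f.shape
(23, 3)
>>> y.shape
(3, 13, 23)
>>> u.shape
(11, 3)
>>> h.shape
(23, 11)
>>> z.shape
(11, 11)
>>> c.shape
()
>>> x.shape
(23, 2)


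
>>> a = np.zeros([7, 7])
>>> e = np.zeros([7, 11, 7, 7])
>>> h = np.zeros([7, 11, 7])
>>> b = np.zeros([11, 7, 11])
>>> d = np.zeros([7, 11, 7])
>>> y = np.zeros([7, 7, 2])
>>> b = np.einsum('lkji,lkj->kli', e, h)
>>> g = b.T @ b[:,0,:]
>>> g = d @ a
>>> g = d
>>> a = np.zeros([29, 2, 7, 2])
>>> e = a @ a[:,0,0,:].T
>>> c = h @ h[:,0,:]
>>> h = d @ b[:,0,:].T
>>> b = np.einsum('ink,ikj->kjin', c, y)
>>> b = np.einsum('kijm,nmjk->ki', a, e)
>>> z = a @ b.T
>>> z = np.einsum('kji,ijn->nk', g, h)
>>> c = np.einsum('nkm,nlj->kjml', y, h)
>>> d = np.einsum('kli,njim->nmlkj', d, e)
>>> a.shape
(29, 2, 7, 2)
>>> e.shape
(29, 2, 7, 29)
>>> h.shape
(7, 11, 11)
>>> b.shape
(29, 2)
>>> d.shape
(29, 29, 11, 7, 2)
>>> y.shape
(7, 7, 2)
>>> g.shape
(7, 11, 7)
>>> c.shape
(7, 11, 2, 11)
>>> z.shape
(11, 7)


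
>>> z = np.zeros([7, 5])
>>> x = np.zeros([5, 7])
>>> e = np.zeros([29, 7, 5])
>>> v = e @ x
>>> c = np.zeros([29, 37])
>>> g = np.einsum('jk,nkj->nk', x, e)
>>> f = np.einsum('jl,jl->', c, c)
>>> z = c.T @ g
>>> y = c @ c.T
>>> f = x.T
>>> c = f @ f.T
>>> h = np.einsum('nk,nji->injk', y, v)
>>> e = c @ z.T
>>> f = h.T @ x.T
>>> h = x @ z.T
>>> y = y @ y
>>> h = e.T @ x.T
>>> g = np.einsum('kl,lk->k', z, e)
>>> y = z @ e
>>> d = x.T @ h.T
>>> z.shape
(37, 7)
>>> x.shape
(5, 7)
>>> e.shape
(7, 37)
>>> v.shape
(29, 7, 7)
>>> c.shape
(7, 7)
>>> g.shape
(37,)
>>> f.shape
(29, 7, 29, 5)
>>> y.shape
(37, 37)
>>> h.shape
(37, 5)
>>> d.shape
(7, 37)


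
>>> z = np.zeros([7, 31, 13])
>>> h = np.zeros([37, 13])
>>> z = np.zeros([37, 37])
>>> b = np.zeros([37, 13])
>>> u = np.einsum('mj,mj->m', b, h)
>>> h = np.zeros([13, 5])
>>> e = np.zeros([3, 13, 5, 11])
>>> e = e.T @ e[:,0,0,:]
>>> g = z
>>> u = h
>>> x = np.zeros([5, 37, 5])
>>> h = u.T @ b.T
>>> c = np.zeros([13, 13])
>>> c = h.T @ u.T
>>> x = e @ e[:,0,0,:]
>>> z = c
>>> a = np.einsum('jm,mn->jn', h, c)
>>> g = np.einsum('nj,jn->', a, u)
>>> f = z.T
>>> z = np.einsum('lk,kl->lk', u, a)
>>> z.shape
(13, 5)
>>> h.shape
(5, 37)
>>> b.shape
(37, 13)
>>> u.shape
(13, 5)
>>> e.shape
(11, 5, 13, 11)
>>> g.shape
()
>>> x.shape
(11, 5, 13, 11)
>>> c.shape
(37, 13)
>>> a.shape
(5, 13)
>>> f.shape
(13, 37)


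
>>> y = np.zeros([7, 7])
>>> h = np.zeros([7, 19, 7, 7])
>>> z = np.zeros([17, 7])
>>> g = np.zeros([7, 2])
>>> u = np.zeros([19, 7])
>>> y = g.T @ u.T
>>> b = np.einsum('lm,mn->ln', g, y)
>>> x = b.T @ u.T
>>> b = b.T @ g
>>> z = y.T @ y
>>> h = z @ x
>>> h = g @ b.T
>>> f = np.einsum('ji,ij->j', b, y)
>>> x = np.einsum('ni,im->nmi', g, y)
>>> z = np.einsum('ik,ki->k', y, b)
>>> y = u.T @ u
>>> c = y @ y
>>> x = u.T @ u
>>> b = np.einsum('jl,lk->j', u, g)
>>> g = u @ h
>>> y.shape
(7, 7)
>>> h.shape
(7, 19)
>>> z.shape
(19,)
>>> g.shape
(19, 19)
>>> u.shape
(19, 7)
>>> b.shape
(19,)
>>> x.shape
(7, 7)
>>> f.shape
(19,)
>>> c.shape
(7, 7)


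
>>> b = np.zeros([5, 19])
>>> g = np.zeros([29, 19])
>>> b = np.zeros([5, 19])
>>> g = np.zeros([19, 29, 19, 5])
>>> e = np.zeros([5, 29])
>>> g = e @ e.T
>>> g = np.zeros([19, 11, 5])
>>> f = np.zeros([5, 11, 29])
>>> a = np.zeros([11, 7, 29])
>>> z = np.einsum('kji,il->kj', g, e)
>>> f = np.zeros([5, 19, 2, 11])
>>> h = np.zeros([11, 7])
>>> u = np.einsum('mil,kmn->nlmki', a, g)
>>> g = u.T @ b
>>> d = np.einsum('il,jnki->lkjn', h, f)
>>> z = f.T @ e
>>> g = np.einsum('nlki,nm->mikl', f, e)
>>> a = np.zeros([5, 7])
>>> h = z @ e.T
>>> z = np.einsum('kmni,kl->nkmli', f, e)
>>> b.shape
(5, 19)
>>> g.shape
(29, 11, 2, 19)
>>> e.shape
(5, 29)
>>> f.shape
(5, 19, 2, 11)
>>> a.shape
(5, 7)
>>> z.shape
(2, 5, 19, 29, 11)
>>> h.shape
(11, 2, 19, 5)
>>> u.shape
(5, 29, 11, 19, 7)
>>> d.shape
(7, 2, 5, 19)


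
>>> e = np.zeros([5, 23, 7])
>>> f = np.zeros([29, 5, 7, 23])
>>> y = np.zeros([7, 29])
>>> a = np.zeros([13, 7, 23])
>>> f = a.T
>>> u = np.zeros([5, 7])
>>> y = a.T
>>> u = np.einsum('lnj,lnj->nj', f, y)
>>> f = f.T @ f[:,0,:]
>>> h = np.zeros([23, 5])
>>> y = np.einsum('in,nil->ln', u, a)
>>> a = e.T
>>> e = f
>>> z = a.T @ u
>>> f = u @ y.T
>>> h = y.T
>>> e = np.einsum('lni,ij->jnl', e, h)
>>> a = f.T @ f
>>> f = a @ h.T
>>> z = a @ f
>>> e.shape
(23, 7, 13)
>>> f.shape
(23, 13)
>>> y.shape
(23, 13)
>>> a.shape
(23, 23)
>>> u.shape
(7, 13)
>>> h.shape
(13, 23)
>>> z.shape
(23, 13)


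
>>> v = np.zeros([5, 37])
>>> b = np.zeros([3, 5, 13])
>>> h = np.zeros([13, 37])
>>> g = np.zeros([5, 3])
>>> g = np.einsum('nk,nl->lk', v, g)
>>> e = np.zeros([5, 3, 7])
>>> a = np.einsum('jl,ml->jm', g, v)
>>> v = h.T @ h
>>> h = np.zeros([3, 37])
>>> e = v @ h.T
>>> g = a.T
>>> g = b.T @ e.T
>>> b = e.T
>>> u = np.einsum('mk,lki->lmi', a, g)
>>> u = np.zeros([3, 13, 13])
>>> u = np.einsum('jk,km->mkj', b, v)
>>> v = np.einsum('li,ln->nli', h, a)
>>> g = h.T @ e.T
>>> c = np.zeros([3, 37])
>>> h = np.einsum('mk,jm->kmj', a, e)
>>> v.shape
(5, 3, 37)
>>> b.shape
(3, 37)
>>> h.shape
(5, 3, 37)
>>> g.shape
(37, 37)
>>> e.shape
(37, 3)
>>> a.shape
(3, 5)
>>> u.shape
(37, 37, 3)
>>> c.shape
(3, 37)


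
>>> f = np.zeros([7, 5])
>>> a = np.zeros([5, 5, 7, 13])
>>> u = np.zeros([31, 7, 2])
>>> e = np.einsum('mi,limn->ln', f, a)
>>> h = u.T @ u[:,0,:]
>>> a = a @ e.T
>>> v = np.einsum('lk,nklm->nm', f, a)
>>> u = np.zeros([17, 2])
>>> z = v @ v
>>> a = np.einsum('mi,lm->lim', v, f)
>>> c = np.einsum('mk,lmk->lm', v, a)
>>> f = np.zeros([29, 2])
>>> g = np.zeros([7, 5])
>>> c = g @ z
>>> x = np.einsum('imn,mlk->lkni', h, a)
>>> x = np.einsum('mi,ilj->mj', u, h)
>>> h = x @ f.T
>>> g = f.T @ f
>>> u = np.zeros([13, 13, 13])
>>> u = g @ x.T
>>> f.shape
(29, 2)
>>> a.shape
(7, 5, 5)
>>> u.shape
(2, 17)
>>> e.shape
(5, 13)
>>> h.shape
(17, 29)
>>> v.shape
(5, 5)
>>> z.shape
(5, 5)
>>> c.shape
(7, 5)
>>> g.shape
(2, 2)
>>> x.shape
(17, 2)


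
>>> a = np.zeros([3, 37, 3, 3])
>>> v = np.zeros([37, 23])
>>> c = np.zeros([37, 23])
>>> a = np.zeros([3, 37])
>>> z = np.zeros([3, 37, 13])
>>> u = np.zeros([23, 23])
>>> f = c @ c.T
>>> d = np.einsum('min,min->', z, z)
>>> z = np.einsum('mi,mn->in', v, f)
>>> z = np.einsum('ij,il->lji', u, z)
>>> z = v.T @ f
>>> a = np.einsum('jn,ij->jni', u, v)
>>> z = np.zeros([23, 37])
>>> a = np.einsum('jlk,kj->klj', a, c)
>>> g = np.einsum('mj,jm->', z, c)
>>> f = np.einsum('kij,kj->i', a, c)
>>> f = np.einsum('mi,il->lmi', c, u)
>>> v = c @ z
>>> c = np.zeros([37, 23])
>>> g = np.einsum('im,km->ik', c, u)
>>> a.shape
(37, 23, 23)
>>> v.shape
(37, 37)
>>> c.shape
(37, 23)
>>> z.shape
(23, 37)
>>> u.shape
(23, 23)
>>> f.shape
(23, 37, 23)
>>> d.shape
()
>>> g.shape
(37, 23)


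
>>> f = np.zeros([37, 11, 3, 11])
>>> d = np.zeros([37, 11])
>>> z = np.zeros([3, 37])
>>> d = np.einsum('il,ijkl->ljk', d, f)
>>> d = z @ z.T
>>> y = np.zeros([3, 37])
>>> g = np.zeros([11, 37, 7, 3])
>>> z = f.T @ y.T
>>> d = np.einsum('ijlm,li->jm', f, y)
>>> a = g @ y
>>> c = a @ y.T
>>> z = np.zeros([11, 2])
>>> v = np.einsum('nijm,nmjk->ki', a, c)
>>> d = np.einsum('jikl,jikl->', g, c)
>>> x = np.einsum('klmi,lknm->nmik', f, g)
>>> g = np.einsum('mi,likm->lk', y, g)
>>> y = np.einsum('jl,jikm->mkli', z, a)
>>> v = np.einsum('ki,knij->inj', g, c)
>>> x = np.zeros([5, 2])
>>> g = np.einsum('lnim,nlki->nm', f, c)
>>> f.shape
(37, 11, 3, 11)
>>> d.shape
()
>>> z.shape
(11, 2)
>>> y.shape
(37, 7, 2, 37)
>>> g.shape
(11, 11)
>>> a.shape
(11, 37, 7, 37)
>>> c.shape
(11, 37, 7, 3)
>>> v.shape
(7, 37, 3)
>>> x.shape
(5, 2)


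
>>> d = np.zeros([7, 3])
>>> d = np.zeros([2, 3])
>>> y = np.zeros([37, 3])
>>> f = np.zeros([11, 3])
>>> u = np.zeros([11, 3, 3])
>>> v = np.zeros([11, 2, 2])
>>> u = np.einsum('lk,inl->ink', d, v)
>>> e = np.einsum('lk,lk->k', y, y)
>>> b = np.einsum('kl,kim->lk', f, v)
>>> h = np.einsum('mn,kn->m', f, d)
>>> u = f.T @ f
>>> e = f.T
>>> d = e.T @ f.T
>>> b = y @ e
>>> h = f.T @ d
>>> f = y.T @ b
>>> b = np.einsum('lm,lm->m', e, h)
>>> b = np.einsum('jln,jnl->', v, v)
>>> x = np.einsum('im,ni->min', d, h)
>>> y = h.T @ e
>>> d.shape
(11, 11)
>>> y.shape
(11, 11)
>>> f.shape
(3, 11)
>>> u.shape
(3, 3)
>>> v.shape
(11, 2, 2)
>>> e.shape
(3, 11)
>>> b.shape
()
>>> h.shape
(3, 11)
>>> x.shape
(11, 11, 3)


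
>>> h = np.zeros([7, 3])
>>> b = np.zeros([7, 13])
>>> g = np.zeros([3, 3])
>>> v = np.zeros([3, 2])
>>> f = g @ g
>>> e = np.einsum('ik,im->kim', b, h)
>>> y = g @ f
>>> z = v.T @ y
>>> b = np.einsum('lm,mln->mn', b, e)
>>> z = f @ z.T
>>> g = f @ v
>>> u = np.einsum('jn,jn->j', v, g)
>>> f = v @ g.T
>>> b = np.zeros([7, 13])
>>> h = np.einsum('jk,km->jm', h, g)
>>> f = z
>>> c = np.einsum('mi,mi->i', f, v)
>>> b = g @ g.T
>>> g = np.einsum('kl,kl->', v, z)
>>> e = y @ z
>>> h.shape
(7, 2)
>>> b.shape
(3, 3)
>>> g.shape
()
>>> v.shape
(3, 2)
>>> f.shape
(3, 2)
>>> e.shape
(3, 2)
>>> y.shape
(3, 3)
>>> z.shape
(3, 2)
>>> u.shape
(3,)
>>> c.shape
(2,)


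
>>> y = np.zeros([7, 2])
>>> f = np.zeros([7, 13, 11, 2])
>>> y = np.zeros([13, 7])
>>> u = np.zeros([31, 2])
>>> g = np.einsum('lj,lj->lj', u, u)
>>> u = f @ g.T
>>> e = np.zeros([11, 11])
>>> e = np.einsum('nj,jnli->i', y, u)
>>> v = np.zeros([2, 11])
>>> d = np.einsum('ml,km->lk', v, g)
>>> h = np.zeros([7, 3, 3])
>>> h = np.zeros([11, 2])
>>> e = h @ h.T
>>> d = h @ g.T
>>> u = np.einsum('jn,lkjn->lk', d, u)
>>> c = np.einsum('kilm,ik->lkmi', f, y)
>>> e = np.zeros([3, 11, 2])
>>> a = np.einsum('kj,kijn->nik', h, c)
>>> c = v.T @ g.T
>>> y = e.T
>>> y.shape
(2, 11, 3)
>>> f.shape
(7, 13, 11, 2)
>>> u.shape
(7, 13)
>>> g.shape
(31, 2)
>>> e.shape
(3, 11, 2)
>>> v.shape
(2, 11)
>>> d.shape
(11, 31)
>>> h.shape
(11, 2)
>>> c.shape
(11, 31)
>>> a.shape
(13, 7, 11)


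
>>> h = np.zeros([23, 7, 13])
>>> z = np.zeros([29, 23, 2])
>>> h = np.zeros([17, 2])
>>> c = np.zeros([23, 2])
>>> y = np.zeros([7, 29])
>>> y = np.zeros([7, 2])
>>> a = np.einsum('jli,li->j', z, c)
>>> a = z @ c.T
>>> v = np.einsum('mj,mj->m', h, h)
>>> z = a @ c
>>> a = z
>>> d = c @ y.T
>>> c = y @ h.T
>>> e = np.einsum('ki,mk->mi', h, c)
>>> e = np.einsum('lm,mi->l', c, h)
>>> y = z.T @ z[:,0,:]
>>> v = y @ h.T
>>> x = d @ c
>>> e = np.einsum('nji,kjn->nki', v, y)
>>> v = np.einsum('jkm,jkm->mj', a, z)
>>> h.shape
(17, 2)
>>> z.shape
(29, 23, 2)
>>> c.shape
(7, 17)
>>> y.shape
(2, 23, 2)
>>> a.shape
(29, 23, 2)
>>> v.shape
(2, 29)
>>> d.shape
(23, 7)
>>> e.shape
(2, 2, 17)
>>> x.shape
(23, 17)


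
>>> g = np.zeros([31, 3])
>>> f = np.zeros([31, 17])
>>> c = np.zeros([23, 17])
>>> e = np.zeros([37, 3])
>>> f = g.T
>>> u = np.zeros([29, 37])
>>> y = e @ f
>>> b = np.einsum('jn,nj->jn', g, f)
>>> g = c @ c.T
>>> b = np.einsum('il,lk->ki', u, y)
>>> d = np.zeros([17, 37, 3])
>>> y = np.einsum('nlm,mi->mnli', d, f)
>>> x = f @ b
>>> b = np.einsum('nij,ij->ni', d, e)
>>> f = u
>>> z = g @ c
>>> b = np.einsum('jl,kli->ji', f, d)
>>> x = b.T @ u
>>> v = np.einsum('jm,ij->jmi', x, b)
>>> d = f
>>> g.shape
(23, 23)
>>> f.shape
(29, 37)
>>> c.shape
(23, 17)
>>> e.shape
(37, 3)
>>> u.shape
(29, 37)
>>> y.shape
(3, 17, 37, 31)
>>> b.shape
(29, 3)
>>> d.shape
(29, 37)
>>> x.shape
(3, 37)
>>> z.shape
(23, 17)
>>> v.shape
(3, 37, 29)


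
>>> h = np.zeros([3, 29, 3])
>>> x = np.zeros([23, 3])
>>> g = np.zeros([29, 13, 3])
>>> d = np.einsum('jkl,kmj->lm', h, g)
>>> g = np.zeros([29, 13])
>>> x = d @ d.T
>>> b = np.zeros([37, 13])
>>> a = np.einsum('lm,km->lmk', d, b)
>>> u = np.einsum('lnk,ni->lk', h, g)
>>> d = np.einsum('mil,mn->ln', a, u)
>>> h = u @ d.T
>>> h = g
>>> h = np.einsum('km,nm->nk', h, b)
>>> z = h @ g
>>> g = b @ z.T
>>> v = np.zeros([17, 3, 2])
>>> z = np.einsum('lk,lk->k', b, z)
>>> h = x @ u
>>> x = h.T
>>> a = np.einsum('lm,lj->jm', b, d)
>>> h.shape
(3, 3)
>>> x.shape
(3, 3)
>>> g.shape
(37, 37)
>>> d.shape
(37, 3)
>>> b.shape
(37, 13)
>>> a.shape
(3, 13)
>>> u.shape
(3, 3)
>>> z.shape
(13,)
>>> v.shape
(17, 3, 2)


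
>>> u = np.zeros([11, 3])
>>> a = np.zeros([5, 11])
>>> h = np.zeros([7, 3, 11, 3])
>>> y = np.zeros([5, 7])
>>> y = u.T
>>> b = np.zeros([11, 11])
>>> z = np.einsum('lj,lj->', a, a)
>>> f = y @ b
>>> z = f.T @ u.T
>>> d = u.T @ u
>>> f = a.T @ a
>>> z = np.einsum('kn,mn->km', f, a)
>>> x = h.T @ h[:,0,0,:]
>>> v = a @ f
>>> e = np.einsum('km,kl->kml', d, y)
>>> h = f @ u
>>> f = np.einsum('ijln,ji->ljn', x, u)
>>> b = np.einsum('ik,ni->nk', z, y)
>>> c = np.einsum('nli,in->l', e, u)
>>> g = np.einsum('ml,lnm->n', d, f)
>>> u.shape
(11, 3)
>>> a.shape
(5, 11)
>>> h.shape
(11, 3)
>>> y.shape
(3, 11)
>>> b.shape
(3, 5)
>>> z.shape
(11, 5)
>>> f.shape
(3, 11, 3)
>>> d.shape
(3, 3)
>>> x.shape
(3, 11, 3, 3)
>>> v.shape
(5, 11)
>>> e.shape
(3, 3, 11)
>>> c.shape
(3,)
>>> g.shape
(11,)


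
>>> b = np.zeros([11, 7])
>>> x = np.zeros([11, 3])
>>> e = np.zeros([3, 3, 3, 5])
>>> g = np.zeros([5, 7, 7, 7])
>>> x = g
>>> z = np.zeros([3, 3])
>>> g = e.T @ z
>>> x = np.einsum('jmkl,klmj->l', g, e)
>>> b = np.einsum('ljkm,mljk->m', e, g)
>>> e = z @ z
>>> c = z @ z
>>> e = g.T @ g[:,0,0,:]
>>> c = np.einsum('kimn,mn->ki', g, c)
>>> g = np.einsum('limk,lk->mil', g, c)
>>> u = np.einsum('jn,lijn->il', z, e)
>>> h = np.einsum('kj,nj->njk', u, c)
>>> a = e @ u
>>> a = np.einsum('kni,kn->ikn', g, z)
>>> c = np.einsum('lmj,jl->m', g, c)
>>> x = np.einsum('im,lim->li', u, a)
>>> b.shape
(5,)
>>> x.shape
(5, 3)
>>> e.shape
(3, 3, 3, 3)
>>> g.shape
(3, 3, 5)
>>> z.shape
(3, 3)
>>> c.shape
(3,)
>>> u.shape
(3, 3)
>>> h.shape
(5, 3, 3)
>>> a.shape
(5, 3, 3)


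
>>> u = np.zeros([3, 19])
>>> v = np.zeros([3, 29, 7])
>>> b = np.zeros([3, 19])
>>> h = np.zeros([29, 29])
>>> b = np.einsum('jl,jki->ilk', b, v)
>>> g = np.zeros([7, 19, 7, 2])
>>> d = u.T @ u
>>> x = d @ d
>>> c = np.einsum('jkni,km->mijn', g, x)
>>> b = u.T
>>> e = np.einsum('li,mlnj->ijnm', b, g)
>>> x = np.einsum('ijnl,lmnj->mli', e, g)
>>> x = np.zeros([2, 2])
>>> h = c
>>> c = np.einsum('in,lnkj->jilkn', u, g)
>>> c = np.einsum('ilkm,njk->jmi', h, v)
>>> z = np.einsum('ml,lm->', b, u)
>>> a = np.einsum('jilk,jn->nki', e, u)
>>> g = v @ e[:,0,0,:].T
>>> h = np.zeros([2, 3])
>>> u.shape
(3, 19)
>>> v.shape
(3, 29, 7)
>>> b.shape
(19, 3)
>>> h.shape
(2, 3)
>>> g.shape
(3, 29, 3)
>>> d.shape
(19, 19)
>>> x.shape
(2, 2)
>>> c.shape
(29, 7, 19)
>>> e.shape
(3, 2, 7, 7)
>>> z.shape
()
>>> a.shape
(19, 7, 2)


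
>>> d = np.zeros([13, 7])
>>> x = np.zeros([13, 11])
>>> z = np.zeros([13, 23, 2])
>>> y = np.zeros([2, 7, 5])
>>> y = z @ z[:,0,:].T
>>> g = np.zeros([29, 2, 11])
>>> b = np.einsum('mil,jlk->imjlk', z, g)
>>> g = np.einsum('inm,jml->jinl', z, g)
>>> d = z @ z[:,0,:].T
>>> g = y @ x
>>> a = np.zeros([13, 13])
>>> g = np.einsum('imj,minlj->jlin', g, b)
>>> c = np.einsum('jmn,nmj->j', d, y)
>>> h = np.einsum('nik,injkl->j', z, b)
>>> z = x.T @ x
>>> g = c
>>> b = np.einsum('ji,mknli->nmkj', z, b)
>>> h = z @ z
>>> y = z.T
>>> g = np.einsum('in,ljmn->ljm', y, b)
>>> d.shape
(13, 23, 13)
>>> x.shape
(13, 11)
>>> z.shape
(11, 11)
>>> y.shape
(11, 11)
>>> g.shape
(29, 23, 13)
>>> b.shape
(29, 23, 13, 11)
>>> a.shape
(13, 13)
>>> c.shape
(13,)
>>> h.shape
(11, 11)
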